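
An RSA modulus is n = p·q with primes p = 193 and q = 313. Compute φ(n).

φ(193) = 193 − 1 = 192.
φ(313) = 313 − 1 = 312.
Multiply: 192 · 312 = 59904.

59904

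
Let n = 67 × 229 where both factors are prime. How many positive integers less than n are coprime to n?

15048

φ(67) = 67 − 1 = 66.
φ(229) = 229 − 1 = 228.
φ(15343) = 66 × 228 = 15048.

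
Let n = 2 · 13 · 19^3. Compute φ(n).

77976

φ(2) = 2 − 1 = 1.
φ(13) = 13 − 1 = 12.
φ(19^3) = 19^2·(19−1) = 361·18 = 6498.
Multiply: 1 · 12 · 6498 = 77976.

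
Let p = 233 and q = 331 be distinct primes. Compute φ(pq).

φ(pq) = (p−1)(q−1) = 232 · 330 = 76560.

76560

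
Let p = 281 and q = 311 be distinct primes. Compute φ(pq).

86800

φ(n) = (p − 1)(q − 1) = (281−1)(311−1) = 280·310 = 86800.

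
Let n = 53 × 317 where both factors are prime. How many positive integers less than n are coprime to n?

16432

φ(pq) = (p−1)(q−1) = 52 · 316 = 16432.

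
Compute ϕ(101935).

72576

First factor: 101935 = 5 · 19 · 29 · 37.
φ(101935) = 101935 · (1 − 1/5) · (1 − 1/19) · (1 − 1/29) · (1 − 1/37)
       = 101935 · 72576/101935 = 72576.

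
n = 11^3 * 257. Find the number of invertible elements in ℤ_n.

φ(11^3) = 11^2·(11−1) = 121·10 = 1210.
φ(257) = 257 − 1 = 256.
Since φ is multiplicative, φ(342067) = 1210 · 256 = 309760.

309760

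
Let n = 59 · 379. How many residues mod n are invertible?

21924

φ(22361) = 22361 · (1 − 1/59) · (1 − 1/379)
       = 22361 · 21924/22361 = 21924.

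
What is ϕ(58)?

28

Factor 58: 58 = 2 · 29.
φ(2) = 2 − 1 = 1.
φ(29) = 29 − 1 = 28.
Since φ is multiplicative, φ(58) = 1 · 28 = 28.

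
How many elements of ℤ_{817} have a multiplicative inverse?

756

Prime factorization: 817 = 19 * 43.
φ(817) = 817 · (1 − 1/19) · (1 − 1/43)
       = 817 · 756/817 = 756.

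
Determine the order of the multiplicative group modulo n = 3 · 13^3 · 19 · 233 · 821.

φ(3) = 3 − 1 = 2.
φ(13^3) = 13^2·(13−1) = 169·12 = 2028.
φ(19) = 19 − 1 = 18.
φ(233) = 233 − 1 = 232.
φ(821) = 821 − 1 = 820.
Since φ is multiplicative, φ(23955431097) = 2 · 2028 · 18 · 232 · 820 = 13889041920.

13889041920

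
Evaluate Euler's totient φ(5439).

Factor 5439: 5439 = 3 · 7^2 · 37.
φ(5439) = 5439 · (1 − 1/3) · (1 − 1/7) · (1 − 1/37)
       = 5439 · 432/777 = 3024.

3024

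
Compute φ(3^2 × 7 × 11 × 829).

298080

φ(574497) = 574497 · (1 − 1/3) · (1 − 1/7) · (1 − 1/11) · (1 − 1/829)
       = 574497 · 99360/191499 = 298080.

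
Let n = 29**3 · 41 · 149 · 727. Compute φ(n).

φ(108317475527) = 108317475527 · (1 − 1/29) · (1 − 1/41) · (1 − 1/149) · (1 − 1/727)
       = 108317475527 · 120341760/128796047 = 101207420160.

101207420160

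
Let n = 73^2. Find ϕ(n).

5256

φ(73^2) = 73^2 − 73^1 = 5329 − 73 = 5256.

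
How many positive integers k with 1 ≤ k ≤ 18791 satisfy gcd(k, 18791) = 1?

16632

Prime factorization: 18791 = 19 * 23 * 43.
φ(19) = 19 − 1 = 18.
φ(23) = 23 − 1 = 22.
φ(43) = 43 − 1 = 42.
Since φ is multiplicative, φ(18791) = 18 · 22 · 42 = 16632.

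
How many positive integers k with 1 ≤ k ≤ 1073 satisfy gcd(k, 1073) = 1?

1008

First factor: 1073 = 29 · 37.
φ(29) = 29 − 1 = 28.
φ(37) = 37 − 1 = 36.
Multiply: 28 · 36 = 1008.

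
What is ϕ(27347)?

24640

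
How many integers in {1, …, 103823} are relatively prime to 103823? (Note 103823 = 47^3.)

101614

φ(47^3) = 47^2·(47−1) = 2209·46 = 101614.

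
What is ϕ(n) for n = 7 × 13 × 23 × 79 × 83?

10131264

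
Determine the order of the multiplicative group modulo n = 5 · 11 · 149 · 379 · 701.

φ(5) = 5 − 1 = 4.
φ(11) = 11 − 1 = 10.
φ(149) = 149 − 1 = 148.
φ(379) = 379 − 1 = 378.
φ(701) = 701 − 1 = 700.
Since φ is multiplicative, φ(2177239405) = 4 · 10 · 148 · 378 · 700 = 1566432000.

1566432000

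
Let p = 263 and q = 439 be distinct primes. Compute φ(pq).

114756

φ(n) = (p − 1)(q − 1) = (263−1)(439−1) = 262·438 = 114756.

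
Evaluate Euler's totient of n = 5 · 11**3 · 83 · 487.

192883680

φ(5) = 5 − 1 = 4.
φ(11^3) = 11^2·(11−1) = 121·10 = 1210.
φ(83) = 83 − 1 = 82.
φ(487) = 487 − 1 = 486.
φ(269001755) = 4 × 1210 × 82 × 486 = 192883680.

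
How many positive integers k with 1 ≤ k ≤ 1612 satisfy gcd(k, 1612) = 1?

720

First factor: 1612 = 2^2 · 13 · 31.
φ(1612) = 1612 · (1 − 1/2) · (1 − 1/13) · (1 − 1/31)
       = 1612 · 360/806 = 720.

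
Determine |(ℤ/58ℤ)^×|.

28

First factor: 58 = 2 * 29.
φ(2) = 2 − 1 = 1.
φ(29) = 29 − 1 = 28.
φ(58) = 1 × 28 = 28.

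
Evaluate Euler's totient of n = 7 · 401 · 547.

φ(7) = 7 − 1 = 6.
φ(401) = 401 − 1 = 400.
φ(547) = 547 − 1 = 546.
Multiply: 6 · 400 · 546 = 1310400.

1310400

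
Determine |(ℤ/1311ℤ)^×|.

First factor: 1311 = 3 · 19 · 23.
φ(3) = 3 − 1 = 2.
φ(19) = 19 − 1 = 18.
φ(23) = 23 − 1 = 22.
Multiply: 2 · 18 · 22 = 792.

792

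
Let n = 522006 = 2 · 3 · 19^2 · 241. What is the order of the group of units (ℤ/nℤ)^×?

164160

φ(2) = 2 − 1 = 1.
φ(3) = 3 − 1 = 2.
φ(19^2) = 19^2 − 19^1 = 361 − 19 = 342.
φ(241) = 241 − 1 = 240.
φ(522006) = 1 × 2 × 342 × 240 = 164160.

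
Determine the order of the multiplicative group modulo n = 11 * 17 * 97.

15360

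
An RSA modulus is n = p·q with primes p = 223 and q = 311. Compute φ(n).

68820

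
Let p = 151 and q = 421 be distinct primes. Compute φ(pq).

φ(pq) = (p−1)(q−1) = 150 · 420 = 63000.

63000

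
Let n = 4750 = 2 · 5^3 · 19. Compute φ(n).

1800

φ(2) = 2 − 1 = 1.
φ(5^3) = 5^2·(5−1) = 25·4 = 100.
φ(19) = 19 − 1 = 18.
φ(4750) = 1 × 100 × 18 = 1800.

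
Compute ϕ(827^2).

φ(683929) = 683929 · (1 − 1/827)
       = 683929 · 826/827 = 683102.

683102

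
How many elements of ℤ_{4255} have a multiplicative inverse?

3168

Factor 4255: 4255 = 5 · 23 · 37.
φ(4255) = 4255 · (1 − 1/5) · (1 − 1/23) · (1 − 1/37)
       = 4255 · 3168/4255 = 3168.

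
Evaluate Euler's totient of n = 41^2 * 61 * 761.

φ(41^2) = 41^2 − 41^1 = 1681 − 41 = 1640.
φ(61) = 61 − 1 = 60.
φ(761) = 761 − 1 = 760.
φ(78033701) = 1640 × 60 × 760 = 74784000.

74784000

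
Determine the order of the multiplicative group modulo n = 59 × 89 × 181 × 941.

φ(59) = 59 − 1 = 58.
φ(89) = 89 − 1 = 88.
φ(181) = 181 − 1 = 180.
φ(941) = 941 − 1 = 940.
Since φ is multiplicative, φ(894355571) = 58 · 88 · 180 · 940 = 863596800.

863596800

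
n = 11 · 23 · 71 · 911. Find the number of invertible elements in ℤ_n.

14014000

φ(16364293) = 16364293 · (1 − 1/11) · (1 − 1/23) · (1 − 1/71) · (1 − 1/911)
       = 16364293 · 14014000/16364293 = 14014000.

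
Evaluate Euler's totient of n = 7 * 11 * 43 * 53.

131040

φ(175483) = 175483 · (1 − 1/7) · (1 − 1/11) · (1 − 1/43) · (1 − 1/53)
       = 175483 · 131040/175483 = 131040.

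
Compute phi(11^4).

13310

φ(14641) = 14641 · (1 − 1/11)
       = 14641 · 10/11 = 13310.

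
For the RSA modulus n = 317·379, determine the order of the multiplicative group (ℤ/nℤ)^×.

φ(pq) = (p−1)(q−1) = 316 · 378 = 119448.

119448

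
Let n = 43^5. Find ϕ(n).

143589642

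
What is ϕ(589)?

First factor: 589 = 19 * 31.
φ(589) = 589 · (1 − 1/19) · (1 − 1/31)
       = 589 · 540/589 = 540.

540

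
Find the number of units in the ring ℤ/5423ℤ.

4480

5423 = 11 × 17 × 29.
φ(11) = 11 − 1 = 10.
φ(17) = 17 − 1 = 16.
φ(29) = 29 − 1 = 28.
φ(5423) = 10 × 16 × 28 = 4480.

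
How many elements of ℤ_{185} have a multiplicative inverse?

185 = 5 · 37.
φ(5) = 5 − 1 = 4.
φ(37) = 37 − 1 = 36.
Multiply: 4 · 36 = 144.

144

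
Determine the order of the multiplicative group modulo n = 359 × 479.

171124

φ(171961) = 171961 · (1 − 1/359) · (1 − 1/479)
       = 171961 · 171124/171961 = 171124.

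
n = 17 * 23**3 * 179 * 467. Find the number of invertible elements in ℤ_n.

φ(17290292527) = 17290292527 · (1 − 1/17) · (1 − 1/23) · (1 − 1/179) · (1 − 1/467)
       = 17290292527 · 29197696/32684863 = 15445581184.

15445581184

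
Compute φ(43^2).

1806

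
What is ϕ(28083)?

Prime factorization: 28083 = 3 × 11 × 23 × 37.
φ(3) = 3 − 1 = 2.
φ(11) = 11 − 1 = 10.
φ(23) = 23 − 1 = 22.
φ(37) = 37 − 1 = 36.
Multiply: 2 · 10 · 22 · 36 = 15840.

15840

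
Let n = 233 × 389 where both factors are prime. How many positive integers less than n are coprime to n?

90016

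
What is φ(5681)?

4752

First factor: 5681 = 13 × 19 × 23.
φ(5681) = 5681 · (1 − 1/13) · (1 − 1/19) · (1 − 1/23)
       = 5681 · 4752/5681 = 4752.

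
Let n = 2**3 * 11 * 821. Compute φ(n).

32800

φ(2^3) = 2^2·(2−1) = 4·1 = 4.
φ(11) = 11 − 1 = 10.
φ(821) = 821 − 1 = 820.
Since φ is multiplicative, φ(72248) = 4 · 10 · 820 = 32800.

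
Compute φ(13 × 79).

φ(1027) = 1027 · (1 − 1/13) · (1 − 1/79)
       = 1027 · 936/1027 = 936.

936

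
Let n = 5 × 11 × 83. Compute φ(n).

3280

φ(4565) = 4565 · (1 − 1/5) · (1 − 1/11) · (1 − 1/83)
       = 4565 · 3280/4565 = 3280.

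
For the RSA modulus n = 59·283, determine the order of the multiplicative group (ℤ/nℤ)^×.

φ(59) = 59 − 1 = 58.
φ(283) = 283 − 1 = 282.
φ(16697) = 58 × 282 = 16356.

16356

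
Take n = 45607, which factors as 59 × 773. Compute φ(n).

44776

φ(59) = 59 − 1 = 58.
φ(773) = 773 − 1 = 772.
φ(45607) = 58 × 772 = 44776.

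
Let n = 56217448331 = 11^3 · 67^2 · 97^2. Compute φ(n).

φ(11^3) = 11^3 − 11^2 = 1331 − 121 = 1210.
φ(67^2) = 67^2 − 67^1 = 4489 − 67 = 4422.
φ(97^2) = 97^1·(97−1) = 97·96 = 9312.
Multiply: 1210 · 4422 · 9312 = 49824973440.

49824973440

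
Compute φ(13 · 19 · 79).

φ(13) = 13 − 1 = 12.
φ(19) = 19 − 1 = 18.
φ(79) = 79 − 1 = 78.
Multiply: 12 · 18 · 78 = 16848.

16848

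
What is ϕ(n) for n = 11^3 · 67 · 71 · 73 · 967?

φ(446951646097) = 446951646097 · (1 − 1/11) · (1 − 1/67) · (1 − 1/71) · (1 − 1/73) · (1 − 1/967)
       = 446951646097 · 3213302400/3693815257 = 388809590400.

388809590400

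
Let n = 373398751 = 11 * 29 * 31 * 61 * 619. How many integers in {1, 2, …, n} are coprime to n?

311472000

φ(373398751) = 373398751 · (1 − 1/11) · (1 − 1/29) · (1 − 1/31) · (1 − 1/61) · (1 − 1/619)
       = 373398751 · 311472000/373398751 = 311472000.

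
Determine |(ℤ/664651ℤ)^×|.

564480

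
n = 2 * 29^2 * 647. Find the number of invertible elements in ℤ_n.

524552

φ(2) = 2 − 1 = 1.
φ(29^2) = 29^2 − 29^1 = 841 − 29 = 812.
φ(647) = 647 − 1 = 646.
Multiply: 1 · 812 · 646 = 524552.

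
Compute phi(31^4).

φ(31^4) = 31^4 − 31^3 = 923521 − 29791 = 893730.

893730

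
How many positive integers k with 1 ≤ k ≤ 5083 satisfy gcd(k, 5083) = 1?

Prime factorization: 5083 = 13 · 17 · 23.
φ(13) = 13 − 1 = 12.
φ(17) = 17 − 1 = 16.
φ(23) = 23 − 1 = 22.
Since φ is multiplicative, φ(5083) = 12 · 16 · 22 = 4224.

4224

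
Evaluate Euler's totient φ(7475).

First factor: 7475 = 5^2 * 13 * 23.
φ(5^2) = 5^2 − 5^1 = 25 − 5 = 20.
φ(13) = 13 − 1 = 12.
φ(23) = 23 − 1 = 22.
Since φ is multiplicative, φ(7475) = 20 · 12 · 22 = 5280.

5280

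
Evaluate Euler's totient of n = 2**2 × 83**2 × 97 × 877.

φ(2344161364) = 2344161364 · (1 − 1/2) · (1 − 1/83) · (1 − 1/97) · (1 − 1/877)
       = 2344161364 · 6895872/14121454 = 1144714752.

1144714752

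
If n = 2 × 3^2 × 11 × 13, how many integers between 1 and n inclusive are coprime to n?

720

φ(2) = 2 − 1 = 1.
φ(3^2) = 3^2 − 3^1 = 9 − 3 = 6.
φ(11) = 11 − 1 = 10.
φ(13) = 13 − 1 = 12.
φ(2574) = 1 × 6 × 10 × 12 = 720.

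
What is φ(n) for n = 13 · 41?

480

φ(533) = 533 · (1 − 1/13) · (1 − 1/41)
       = 533 · 480/533 = 480.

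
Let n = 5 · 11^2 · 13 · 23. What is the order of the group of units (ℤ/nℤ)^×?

φ(5) = 5 − 1 = 4.
φ(11^2) = 11^2 − 11^1 = 121 − 11 = 110.
φ(13) = 13 − 1 = 12.
φ(23) = 23 − 1 = 22.
Since φ is multiplicative, φ(180895) = 4 · 110 · 12 · 22 = 116160.

116160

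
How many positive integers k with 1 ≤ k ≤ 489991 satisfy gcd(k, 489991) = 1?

Prime factorization: 489991 = 17 × 19 × 37 × 41.
φ(489991) = 489991 · (1 − 1/17) · (1 − 1/19) · (1 − 1/37) · (1 − 1/41)
       = 489991 · 414720/489991 = 414720.

414720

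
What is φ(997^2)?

993012

φ(994009) = 994009 · (1 − 1/997)
       = 994009 · 996/997 = 993012.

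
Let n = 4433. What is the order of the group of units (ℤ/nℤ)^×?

3600

Factor 4433: 4433 = 11 · 13 · 31.
φ(11) = 11 − 1 = 10.
φ(13) = 13 − 1 = 12.
φ(31) = 31 − 1 = 30.
φ(4433) = 10 × 12 × 30 = 3600.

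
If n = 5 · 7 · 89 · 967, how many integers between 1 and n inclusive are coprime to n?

φ(3012205) = 3012205 · (1 − 1/5) · (1 − 1/7) · (1 − 1/89) · (1 − 1/967)
       = 3012205 · 2040192/3012205 = 2040192.

2040192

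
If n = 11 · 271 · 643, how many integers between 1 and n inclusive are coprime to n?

1733400

φ(1916783) = 1916783 · (1 − 1/11) · (1 − 1/271) · (1 − 1/643)
       = 1916783 · 1733400/1916783 = 1733400.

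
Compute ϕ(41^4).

2756840

φ(41^4) = 41^4 − 41^3 = 2825761 − 68921 = 2756840.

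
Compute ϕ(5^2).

20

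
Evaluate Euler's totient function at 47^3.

101614

φ(103823) = 103823 · (1 − 1/47)
       = 103823 · 46/47 = 101614.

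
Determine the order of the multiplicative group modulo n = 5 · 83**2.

φ(34445) = 34445 · (1 − 1/5) · (1 − 1/83)
       = 34445 · 328/415 = 27224.

27224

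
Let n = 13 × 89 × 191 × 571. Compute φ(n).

φ(126183577) = 126183577 · (1 − 1/13) · (1 − 1/89) · (1 − 1/191) · (1 − 1/571)
       = 126183577 · 114364800/126183577 = 114364800.

114364800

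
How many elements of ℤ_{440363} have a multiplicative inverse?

440363 = 7^2 · 11 · 19 · 43.
φ(7^2) = 7^2 − 7^1 = 49 − 7 = 42.
φ(11) = 11 − 1 = 10.
φ(19) = 19 − 1 = 18.
φ(43) = 43 − 1 = 42.
φ(440363) = 42 × 10 × 18 × 42 = 317520.

317520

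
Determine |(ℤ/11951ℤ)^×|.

Prime factorization: 11951 = 17 × 19 × 37.
φ(11951) = 11951 · (1 − 1/17) · (1 − 1/19) · (1 − 1/37)
       = 11951 · 10368/11951 = 10368.

10368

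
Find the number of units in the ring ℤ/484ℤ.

220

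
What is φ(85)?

64

Prime factorization: 85 = 5 · 17.
φ(85) = 85 · (1 − 1/5) · (1 − 1/17)
       = 85 · 64/85 = 64.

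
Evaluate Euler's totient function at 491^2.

240590

φ(241081) = 241081 · (1 − 1/491)
       = 241081 · 490/491 = 240590.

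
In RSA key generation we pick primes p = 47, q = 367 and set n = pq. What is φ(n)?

16836

φ(17249) = 17249 · (1 − 1/47) · (1 − 1/367)
       = 17249 · 16836/17249 = 16836.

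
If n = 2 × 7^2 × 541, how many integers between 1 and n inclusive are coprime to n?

22680

φ(2) = 2 − 1 = 1.
φ(7^2) = 7^2 − 7^1 = 49 − 7 = 42.
φ(541) = 541 − 1 = 540.
φ(53018) = 1 × 42 × 540 = 22680.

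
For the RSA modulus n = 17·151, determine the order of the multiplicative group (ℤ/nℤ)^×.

2400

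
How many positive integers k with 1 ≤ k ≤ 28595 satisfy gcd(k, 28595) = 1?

18144

28595 = 5 · 7 · 19 · 43.
φ(5) = 5 − 1 = 4.
φ(7) = 7 − 1 = 6.
φ(19) = 19 − 1 = 18.
φ(43) = 43 − 1 = 42.
φ(28595) = 4 × 6 × 18 × 42 = 18144.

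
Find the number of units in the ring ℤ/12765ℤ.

6336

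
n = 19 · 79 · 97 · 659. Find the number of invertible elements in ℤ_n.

88687872

φ(95948423) = 95948423 · (1 − 1/19) · (1 − 1/79) · (1 − 1/97) · (1 − 1/659)
       = 95948423 · 88687872/95948423 = 88687872.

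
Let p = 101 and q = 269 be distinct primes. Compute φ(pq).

26800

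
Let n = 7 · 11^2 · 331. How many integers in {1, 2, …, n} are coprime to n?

φ(280357) = 280357 · (1 − 1/7) · (1 − 1/11) · (1 − 1/331)
       = 280357 · 19800/25487 = 217800.

217800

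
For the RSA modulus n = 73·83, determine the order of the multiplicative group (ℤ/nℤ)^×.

φ(pq) = (p−1)(q−1) = 72 · 82 = 5904.

5904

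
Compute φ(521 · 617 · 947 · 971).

293932038400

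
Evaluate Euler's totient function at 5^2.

φ(5^2) = 5^2 − 5^1 = 25 − 5 = 20.

20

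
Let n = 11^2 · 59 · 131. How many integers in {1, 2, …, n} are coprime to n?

829400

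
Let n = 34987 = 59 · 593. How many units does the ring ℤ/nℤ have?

φ(34987) = 34987 · (1 − 1/59) · (1 − 1/593)
       = 34987 · 34336/34987 = 34336.

34336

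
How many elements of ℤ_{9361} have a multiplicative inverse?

9361 = 11 · 23 · 37.
φ(9361) = 9361 · (1 − 1/11) · (1 − 1/23) · (1 − 1/37)
       = 9361 · 7920/9361 = 7920.

7920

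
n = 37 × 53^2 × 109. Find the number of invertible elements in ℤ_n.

φ(37) = 37 − 1 = 36.
φ(53^2) = 53^2 − 53^1 = 2809 − 53 = 2756.
φ(109) = 109 − 1 = 108.
Since φ is multiplicative, φ(11328697) = 36 · 2756 · 108 = 10715328.

10715328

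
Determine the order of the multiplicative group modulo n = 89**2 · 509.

3978656

φ(89^2) = 89^1·(89−1) = 89·88 = 7832.
φ(509) = 509 − 1 = 508.
Since φ is multiplicative, φ(4031789) = 7832 · 508 = 3978656.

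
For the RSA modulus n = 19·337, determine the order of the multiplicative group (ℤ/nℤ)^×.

6048

φ(19) = 19 − 1 = 18.
φ(337) = 337 − 1 = 336.
φ(6403) = 18 × 336 = 6048.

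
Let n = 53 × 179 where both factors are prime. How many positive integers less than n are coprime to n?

9256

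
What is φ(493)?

448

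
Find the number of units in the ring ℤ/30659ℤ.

27720

30659 = 23 * 31 * 43.
φ(23) = 23 − 1 = 22.
φ(31) = 31 − 1 = 30.
φ(43) = 43 − 1 = 42.
Multiply: 22 · 30 · 42 = 27720.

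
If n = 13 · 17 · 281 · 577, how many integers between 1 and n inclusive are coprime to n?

φ(13) = 13 − 1 = 12.
φ(17) = 17 − 1 = 16.
φ(281) = 281 − 1 = 280.
φ(577) = 577 − 1 = 576.
φ(35832277) = 12 × 16 × 280 × 576 = 30965760.

30965760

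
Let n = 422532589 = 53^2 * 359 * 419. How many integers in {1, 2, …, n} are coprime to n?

412418864

φ(53^2) = 53^1·(53−1) = 53·52 = 2756.
φ(359) = 359 − 1 = 358.
φ(419) = 419 − 1 = 418.
φ(422532589) = 2756 × 358 × 418 = 412418864.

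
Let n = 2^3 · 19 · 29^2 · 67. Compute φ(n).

φ(8564744) = 8564744 · (1 − 1/2) · (1 − 1/19) · (1 − 1/29) · (1 − 1/67)
       = 8564744 · 33264/73834 = 3858624.

3858624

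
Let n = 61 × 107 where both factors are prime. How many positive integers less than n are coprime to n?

φ(6527) = 6527 · (1 − 1/61) · (1 − 1/107)
       = 6527 · 6360/6527 = 6360.

6360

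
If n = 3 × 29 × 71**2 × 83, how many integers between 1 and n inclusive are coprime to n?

φ(36401061) = 36401061 · (1 − 1/3) · (1 − 1/29) · (1 − 1/71) · (1 − 1/83)
       = 36401061 · 321440/512691 = 22822240.

22822240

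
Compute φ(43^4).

φ(3418801) = 3418801 · (1 − 1/43)
       = 3418801 · 42/43 = 3339294.

3339294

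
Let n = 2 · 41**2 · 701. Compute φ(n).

φ(2356762) = 2356762 · (1 − 1/2) · (1 − 1/41) · (1 − 1/701)
       = 2356762 · 28000/57482 = 1148000.

1148000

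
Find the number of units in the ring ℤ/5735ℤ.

4320

First factor: 5735 = 5 × 31 × 37.
φ(5735) = 5735 · (1 − 1/5) · (1 − 1/31) · (1 − 1/37)
       = 5735 · 4320/5735 = 4320.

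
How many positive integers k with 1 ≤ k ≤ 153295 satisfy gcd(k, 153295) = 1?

153295 = 5 · 23 · 31 · 43.
φ(5) = 5 − 1 = 4.
φ(23) = 23 − 1 = 22.
φ(31) = 31 − 1 = 30.
φ(43) = 43 − 1 = 42.
φ(153295) = 4 × 22 × 30 × 42 = 110880.

110880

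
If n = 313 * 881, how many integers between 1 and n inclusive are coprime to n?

φ(275753) = 275753 · (1 − 1/313) · (1 − 1/881)
       = 275753 · 274560/275753 = 274560.

274560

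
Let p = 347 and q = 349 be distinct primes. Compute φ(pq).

φ(121103) = 121103 · (1 − 1/347) · (1 − 1/349)
       = 121103 · 120408/121103 = 120408.

120408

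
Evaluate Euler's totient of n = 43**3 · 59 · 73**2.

φ(43^3) = 43^2·(43−1) = 1849·42 = 77658.
φ(59) = 59 − 1 = 58.
φ(73^2) = 73^2 − 73^1 = 5329 − 73 = 5256.
Since φ is multiplicative, φ(24997875377) = 77658 · 58 · 5256 = 23673885984.

23673885984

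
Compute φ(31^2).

930

φ(961) = 961 · (1 − 1/31)
       = 961 · 30/31 = 930.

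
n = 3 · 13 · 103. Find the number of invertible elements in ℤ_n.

2448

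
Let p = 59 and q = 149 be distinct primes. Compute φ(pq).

φ(pq) = (p−1)(q−1) = 58 · 148 = 8584.

8584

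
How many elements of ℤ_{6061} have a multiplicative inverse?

5040

Prime factorization: 6061 = 11 · 19 · 29.
φ(6061) = 6061 · (1 − 1/11) · (1 − 1/19) · (1 − 1/29)
       = 6061 · 5040/6061 = 5040.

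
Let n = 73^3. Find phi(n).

383688

φ(73^3) = 73^2·(73−1) = 5329·72 = 383688.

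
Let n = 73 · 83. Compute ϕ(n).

5904

φ(73) = 73 − 1 = 72.
φ(83) = 83 − 1 = 82.
Since φ is multiplicative, φ(6059) = 72 · 82 = 5904.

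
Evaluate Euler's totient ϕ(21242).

First factor: 21242 = 2 · 13 · 19 · 43.
φ(21242) = 21242 · (1 − 1/2) · (1 − 1/13) · (1 − 1/19) · (1 − 1/43)
       = 21242 · 9072/21242 = 9072.

9072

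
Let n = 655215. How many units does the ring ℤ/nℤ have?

300960

First factor: 655215 = 3 · 5 · 11^2 · 19^2.
φ(3) = 3 − 1 = 2.
φ(5) = 5 − 1 = 4.
φ(11^2) = 11^2 − 11^1 = 121 − 11 = 110.
φ(19^2) = 19^1·(19−1) = 19·18 = 342.
Multiply: 2 · 4 · 110 · 342 = 300960.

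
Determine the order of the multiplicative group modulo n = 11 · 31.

φ(11) = 11 − 1 = 10.
φ(31) = 31 − 1 = 30.
Multiply: 10 · 30 = 300.

300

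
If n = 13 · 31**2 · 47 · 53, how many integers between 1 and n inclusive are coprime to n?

26694720

φ(13) = 13 − 1 = 12.
φ(31^2) = 31^1·(31−1) = 31·30 = 930.
φ(47) = 47 − 1 = 46.
φ(53) = 53 − 1 = 52.
Since φ is multiplicative, φ(31120063) = 12 · 930 · 46 · 52 = 26694720.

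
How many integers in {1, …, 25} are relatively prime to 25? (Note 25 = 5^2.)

20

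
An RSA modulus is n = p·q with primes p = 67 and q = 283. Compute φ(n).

φ(n) = (p − 1)(q − 1) = (67−1)(283−1) = 66·282 = 18612.

18612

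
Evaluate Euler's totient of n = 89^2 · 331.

2584560

φ(2621851) = 2621851 · (1 − 1/89) · (1 − 1/331)
       = 2621851 · 29040/29459 = 2584560.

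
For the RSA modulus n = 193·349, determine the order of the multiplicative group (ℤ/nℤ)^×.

φ(n) = (p − 1)(q − 1) = (193−1)(349−1) = 192·348 = 66816.

66816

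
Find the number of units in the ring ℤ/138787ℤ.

118800

138787 = 11**2 · 31 · 37.
φ(138787) = 138787 · (1 − 1/11) · (1 − 1/31) · (1 − 1/37)
       = 138787 · 10800/12617 = 118800.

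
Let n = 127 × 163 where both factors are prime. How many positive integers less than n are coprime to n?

20412

For distinct primes, φ(pq) = (p−1)(q−1) = 126 × 162 = 20412.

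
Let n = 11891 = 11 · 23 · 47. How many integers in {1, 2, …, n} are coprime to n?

φ(11) = 11 − 1 = 10.
φ(23) = 23 − 1 = 22.
φ(47) = 47 − 1 = 46.
Since φ is multiplicative, φ(11891) = 10 · 22 · 46 = 10120.

10120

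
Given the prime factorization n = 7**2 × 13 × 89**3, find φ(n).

φ(449065253) = 449065253 · (1 − 1/7) · (1 − 1/13) · (1 − 1/89)
       = 449065253 · 6336/8099 = 351312192.

351312192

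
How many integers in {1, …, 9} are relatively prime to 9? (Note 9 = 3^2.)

φ(9) = 9 · (1 − 1/3)
       = 9 · 2/3 = 6.

6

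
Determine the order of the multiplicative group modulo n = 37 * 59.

φ(37) = 37 − 1 = 36.
φ(59) = 59 − 1 = 58.
φ(2183) = 36 × 58 = 2088.

2088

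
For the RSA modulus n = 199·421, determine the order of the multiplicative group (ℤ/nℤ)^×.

φ(pq) = (p−1)(q−1) = 198 · 420 = 83160.

83160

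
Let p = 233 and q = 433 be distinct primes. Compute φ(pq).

φ(233) = 233 − 1 = 232.
φ(433) = 433 − 1 = 432.
φ(100889) = 232 × 432 = 100224.

100224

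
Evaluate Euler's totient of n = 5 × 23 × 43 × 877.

φ(5) = 5 − 1 = 4.
φ(23) = 23 − 1 = 22.
φ(43) = 43 − 1 = 42.
φ(877) = 877 − 1 = 876.
Multiply: 4 · 22 · 42 · 876 = 3237696.

3237696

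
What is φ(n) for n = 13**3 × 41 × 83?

φ(13^3) = 13^3 − 13^2 = 2197 − 169 = 2028.
φ(41) = 41 − 1 = 40.
φ(83) = 83 − 1 = 82.
Multiply: 2028 · 40 · 82 = 6651840.

6651840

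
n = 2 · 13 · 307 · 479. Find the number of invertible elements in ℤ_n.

φ(2) = 2 − 1 = 1.
φ(13) = 13 − 1 = 12.
φ(307) = 307 − 1 = 306.
φ(479) = 479 − 1 = 478.
φ(3823378) = 1 × 12 × 306 × 478 = 1755216.

1755216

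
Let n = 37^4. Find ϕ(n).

1823508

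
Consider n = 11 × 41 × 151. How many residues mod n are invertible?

60000

φ(11) = 11 − 1 = 10.
φ(41) = 41 − 1 = 40.
φ(151) = 151 − 1 = 150.
Since φ is multiplicative, φ(68101) = 10 · 40 · 150 = 60000.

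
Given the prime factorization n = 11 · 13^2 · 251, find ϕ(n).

φ(11) = 11 − 1 = 10.
φ(13^2) = 13^2 − 13^1 = 169 − 13 = 156.
φ(251) = 251 − 1 = 250.
φ(466609) = 10 × 156 × 250 = 390000.

390000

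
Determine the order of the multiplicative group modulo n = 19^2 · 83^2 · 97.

223454592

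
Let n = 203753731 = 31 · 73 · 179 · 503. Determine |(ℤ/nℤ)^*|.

φ(203753731) = 203753731 · (1 − 1/31) · (1 − 1/73) · (1 − 1/179) · (1 − 1/503)
       = 203753731 · 193008960/203753731 = 193008960.

193008960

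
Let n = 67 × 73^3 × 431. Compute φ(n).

10889065440

φ(67) = 67 − 1 = 66.
φ(73^3) = 73^2·(73−1) = 5329·72 = 383688.
φ(431) = 431 − 1 = 430.
Since φ is multiplicative, φ(11233643909) = 66 · 383688 · 430 = 10889065440.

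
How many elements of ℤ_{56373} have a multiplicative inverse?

Factor 56373: 56373 = 3 · 19 · 23 · 43.
φ(3) = 3 − 1 = 2.
φ(19) = 19 − 1 = 18.
φ(23) = 23 − 1 = 22.
φ(43) = 43 − 1 = 42.
Since φ is multiplicative, φ(56373) = 2 · 18 · 22 · 42 = 33264.

33264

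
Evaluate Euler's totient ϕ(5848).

Prime factorization: 5848 = 2^3 · 17 · 43.
φ(5848) = 5848 · (1 − 1/2) · (1 − 1/17) · (1 − 1/43)
       = 5848 · 672/1462 = 2688.

2688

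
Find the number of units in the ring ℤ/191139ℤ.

Factor 191139: 191139 = 3 · 13**3 · 29.
φ(191139) = 191139 · (1 − 1/3) · (1 − 1/13) · (1 − 1/29)
       = 191139 · 672/1131 = 113568.

113568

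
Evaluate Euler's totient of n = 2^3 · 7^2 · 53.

φ(2^3) = 2^2·(2−1) = 4·1 = 4.
φ(7^2) = 7^1·(7−1) = 7·6 = 42.
φ(53) = 53 − 1 = 52.
φ(20776) = 4 × 42 × 52 = 8736.

8736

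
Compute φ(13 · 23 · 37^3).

13010976

φ(15145247) = 15145247 · (1 − 1/13) · (1 − 1/23) · (1 − 1/37)
       = 15145247 · 9504/11063 = 13010976.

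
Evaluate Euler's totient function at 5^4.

φ(5^4) = 5^3·(5−1) = 125·4 = 500.

500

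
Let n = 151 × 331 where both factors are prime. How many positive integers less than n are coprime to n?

49500

φ(n) = (p − 1)(q − 1) = (151−1)(331−1) = 150·330 = 49500.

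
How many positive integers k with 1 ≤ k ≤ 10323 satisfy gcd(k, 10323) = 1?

10323 = 3^2 × 31 × 37.
φ(3^2) = 3^2 − 3^1 = 9 − 3 = 6.
φ(31) = 31 − 1 = 30.
φ(37) = 37 − 1 = 36.
Since φ is multiplicative, φ(10323) = 6 · 30 · 36 = 6480.

6480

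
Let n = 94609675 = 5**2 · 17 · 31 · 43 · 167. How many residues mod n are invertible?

66931200

φ(5^2) = 5^2 − 5^1 = 25 − 5 = 20.
φ(17) = 17 − 1 = 16.
φ(31) = 31 − 1 = 30.
φ(43) = 43 − 1 = 42.
φ(167) = 167 − 1 = 166.
φ(94609675) = 20 × 16 × 30 × 42 × 166 = 66931200.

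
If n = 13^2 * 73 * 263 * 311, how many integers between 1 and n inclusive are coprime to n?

φ(13^2) = 13^2 − 13^1 = 169 − 13 = 156.
φ(73) = 73 − 1 = 72.
φ(263) = 263 − 1 = 262.
φ(311) = 311 − 1 = 310.
Multiply: 156 · 72 · 262 · 310 = 912263040.

912263040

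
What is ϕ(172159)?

138240

First factor: 172159 = 13 · 17 · 19 · 41.
φ(13) = 13 − 1 = 12.
φ(17) = 17 − 1 = 16.
φ(19) = 19 − 1 = 18.
φ(41) = 41 − 1 = 40.
Since φ is multiplicative, φ(172159) = 12 · 16 · 18 · 40 = 138240.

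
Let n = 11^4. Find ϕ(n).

13310

φ(14641) = 14641 · (1 − 1/11)
       = 14641 · 10/11 = 13310.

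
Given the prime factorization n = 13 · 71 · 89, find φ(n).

73920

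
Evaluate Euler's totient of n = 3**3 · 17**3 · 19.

1498176

φ(3^3) = 3^2·(3−1) = 9·2 = 18.
φ(17^3) = 17^2·(17−1) = 289·16 = 4624.
φ(19) = 19 − 1 = 18.
Multiply: 18 · 4624 · 18 = 1498176.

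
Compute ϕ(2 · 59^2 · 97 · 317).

103809792

φ(214074538) = 214074538 · (1 − 1/2) · (1 − 1/59) · (1 − 1/97) · (1 − 1/317)
       = 214074538 · 1759488/3628382 = 103809792.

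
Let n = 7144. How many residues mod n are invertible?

3312

First factor: 7144 = 2**3 · 19 · 47.
φ(2^3) = 2^2·(2−1) = 4·1 = 4.
φ(19) = 19 − 1 = 18.
φ(47) = 47 − 1 = 46.
Since φ is multiplicative, φ(7144) = 4 · 18 · 46 = 3312.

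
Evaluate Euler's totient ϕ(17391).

9600

Factor 17391: 17391 = 3 * 11 * 17 * 31.
φ(3) = 3 − 1 = 2.
φ(11) = 11 − 1 = 10.
φ(17) = 17 − 1 = 16.
φ(31) = 31 − 1 = 30.
Multiply: 2 · 10 · 16 · 30 = 9600.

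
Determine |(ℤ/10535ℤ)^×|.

Factor 10535: 10535 = 5 * 7^2 * 43.
φ(5) = 5 − 1 = 4.
φ(7^2) = 7^2 − 7^1 = 49 − 7 = 42.
φ(43) = 43 − 1 = 42.
Since φ is multiplicative, φ(10535) = 4 · 42 · 42 = 7056.

7056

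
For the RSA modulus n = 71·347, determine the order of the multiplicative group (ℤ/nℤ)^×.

φ(71) = 71 − 1 = 70.
φ(347) = 347 − 1 = 346.
Multiply: 70 · 346 = 24220.

24220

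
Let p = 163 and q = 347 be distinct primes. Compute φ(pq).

φ(56561) = 56561 · (1 − 1/163) · (1 − 1/347)
       = 56561 · 56052/56561 = 56052.

56052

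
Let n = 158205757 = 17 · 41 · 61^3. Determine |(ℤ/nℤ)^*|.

142886400

φ(17) = 17 − 1 = 16.
φ(41) = 41 − 1 = 40.
φ(61^3) = 61^3 − 61^2 = 226981 − 3721 = 223260.
Multiply: 16 · 40 · 223260 = 142886400.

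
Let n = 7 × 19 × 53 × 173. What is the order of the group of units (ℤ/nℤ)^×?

φ(1219477) = 1219477 · (1 − 1/7) · (1 − 1/19) · (1 − 1/53) · (1 − 1/173)
       = 1219477 · 965952/1219477 = 965952.

965952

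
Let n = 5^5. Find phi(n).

2500

φ(5^5) = 5^5 − 5^4 = 3125 − 625 = 2500.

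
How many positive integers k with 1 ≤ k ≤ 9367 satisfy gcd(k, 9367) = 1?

8064

Prime factorization: 9367 = 17 · 19 · 29.
φ(9367) = 9367 · (1 − 1/17) · (1 − 1/19) · (1 − 1/29)
       = 9367 · 8064/9367 = 8064.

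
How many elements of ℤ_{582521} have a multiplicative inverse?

498960

Factor 582521: 582521 = 19 × 23 × 31 × 43.
φ(19) = 19 − 1 = 18.
φ(23) = 23 − 1 = 22.
φ(31) = 31 − 1 = 30.
φ(43) = 43 − 1 = 42.
Multiply: 18 · 22 · 30 · 42 = 498960.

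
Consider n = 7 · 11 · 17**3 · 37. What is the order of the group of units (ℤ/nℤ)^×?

9987840

φ(7) = 7 − 1 = 6.
φ(11) = 11 − 1 = 10.
φ(17^3) = 17^3 − 17^2 = 4913 − 289 = 4624.
φ(37) = 37 − 1 = 36.
Since φ is multiplicative, φ(13997137) = 6 · 10 · 4624 · 36 = 9987840.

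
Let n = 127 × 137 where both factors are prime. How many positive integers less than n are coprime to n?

17136

φ(pq) = (p−1)(q−1) = 126 · 136 = 17136.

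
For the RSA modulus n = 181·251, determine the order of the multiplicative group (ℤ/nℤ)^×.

45000

φ(pq) = (p−1)(q−1) = 180 · 250 = 45000.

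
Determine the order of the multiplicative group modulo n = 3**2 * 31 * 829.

φ(3^2) = 3^1·(3−1) = 3·2 = 6.
φ(31) = 31 − 1 = 30.
φ(829) = 829 − 1 = 828.
Since φ is multiplicative, φ(231291) = 6 · 30 · 828 = 149040.

149040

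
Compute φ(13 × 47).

φ(13) = 13 − 1 = 12.
φ(47) = 47 − 1 = 46.
Multiply: 12 · 46 = 552.

552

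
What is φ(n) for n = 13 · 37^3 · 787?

464846688

φ(518230843) = 518230843 · (1 − 1/13) · (1 − 1/37) · (1 − 1/787)
       = 518230843 · 339552/378547 = 464846688.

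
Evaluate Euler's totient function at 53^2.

2756

φ(2809) = 2809 · (1 − 1/53)
       = 2809 · 52/53 = 2756.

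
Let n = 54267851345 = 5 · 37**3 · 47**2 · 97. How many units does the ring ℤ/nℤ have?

φ(5) = 5 − 1 = 4.
φ(37^3) = 37^2·(37−1) = 1369·36 = 49284.
φ(47^2) = 47^1·(47−1) = 47·46 = 2162.
φ(97) = 97 − 1 = 96.
Since φ is multiplicative, φ(54267851345) = 4 · 49284 · 2162 · 96 = 40915971072.

40915971072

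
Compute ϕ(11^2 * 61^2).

φ(450241) = 450241 · (1 − 1/11) · (1 − 1/61)
       = 450241 · 600/671 = 402600.

402600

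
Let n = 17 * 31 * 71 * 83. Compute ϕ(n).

2755200

φ(3105611) = 3105611 · (1 − 1/17) · (1 − 1/31) · (1 − 1/71) · (1 − 1/83)
       = 3105611 · 2755200/3105611 = 2755200.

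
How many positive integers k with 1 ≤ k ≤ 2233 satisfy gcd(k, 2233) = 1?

1680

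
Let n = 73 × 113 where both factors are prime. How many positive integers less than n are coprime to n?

8064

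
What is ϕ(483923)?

First factor: 483923 = 11 * 29 * 37 * 41.
φ(11) = 11 − 1 = 10.
φ(29) = 29 − 1 = 28.
φ(37) = 37 − 1 = 36.
φ(41) = 41 − 1 = 40.
Multiply: 10 · 28 · 36 · 40 = 403200.

403200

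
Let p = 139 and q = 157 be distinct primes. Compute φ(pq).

For distinct primes, φ(pq) = (p−1)(q−1) = 138 × 156 = 21528.

21528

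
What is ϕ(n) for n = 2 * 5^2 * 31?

600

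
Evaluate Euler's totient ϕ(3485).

2560

First factor: 3485 = 5 · 17 · 41.
φ(3485) = 3485 · (1 − 1/5) · (1 − 1/17) · (1 − 1/41)
       = 3485 · 2560/3485 = 2560.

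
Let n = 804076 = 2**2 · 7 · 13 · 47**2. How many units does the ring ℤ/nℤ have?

φ(804076) = 804076 · (1 − 1/2) · (1 − 1/7) · (1 − 1/13) · (1 − 1/47)
       = 804076 · 3312/8554 = 311328.

311328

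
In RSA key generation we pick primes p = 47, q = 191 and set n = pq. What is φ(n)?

8740

For distinct primes, φ(pq) = (p−1)(q−1) = 46 × 190 = 8740.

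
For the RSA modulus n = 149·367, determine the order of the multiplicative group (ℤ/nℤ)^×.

For distinct primes, φ(pq) = (p−1)(q−1) = 148 × 366 = 54168.

54168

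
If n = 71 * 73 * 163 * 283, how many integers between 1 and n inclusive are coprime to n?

230247360

φ(71) = 71 − 1 = 70.
φ(73) = 73 − 1 = 72.
φ(163) = 163 − 1 = 162.
φ(283) = 283 − 1 = 282.
Multiply: 70 · 72 · 162 · 282 = 230247360.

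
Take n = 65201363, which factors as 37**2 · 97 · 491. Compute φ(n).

62657280

φ(37^2) = 37^2 − 37^1 = 1369 − 37 = 1332.
φ(97) = 97 − 1 = 96.
φ(491) = 491 − 1 = 490.
Multiply: 1332 · 96 · 490 = 62657280.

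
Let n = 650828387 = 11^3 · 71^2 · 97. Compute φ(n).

577315200

φ(11^3) = 11^2·(11−1) = 121·10 = 1210.
φ(71^2) = 71^1·(71−1) = 71·70 = 4970.
φ(97) = 97 − 1 = 96.
Since φ is multiplicative, φ(650828387) = 1210 · 4970 · 96 = 577315200.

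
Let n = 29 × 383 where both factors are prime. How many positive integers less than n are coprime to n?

10696

φ(11107) = 11107 · (1 − 1/29) · (1 − 1/383)
       = 11107 · 10696/11107 = 10696.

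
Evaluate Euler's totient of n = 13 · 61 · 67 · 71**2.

236174400

φ(267833371) = 267833371 · (1 − 1/13) · (1 − 1/61) · (1 − 1/67) · (1 − 1/71)
       = 267833371 · 3326400/3772301 = 236174400.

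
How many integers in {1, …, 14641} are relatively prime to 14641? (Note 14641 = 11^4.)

φ(14641) = 14641 · (1 − 1/11)
       = 14641 · 10/11 = 13310.

13310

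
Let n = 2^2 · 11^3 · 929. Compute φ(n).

φ(4945996) = 4945996 · (1 − 1/2) · (1 − 1/11) · (1 − 1/929)
       = 4945996 · 9280/20438 = 2245760.

2245760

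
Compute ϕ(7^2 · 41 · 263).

φ(7^2) = 7^2 − 7^1 = 49 − 7 = 42.
φ(41) = 41 − 1 = 40.
φ(263) = 263 − 1 = 262.
Multiply: 42 · 40 · 262 = 440160.

440160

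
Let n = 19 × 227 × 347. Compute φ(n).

φ(19) = 19 − 1 = 18.
φ(227) = 227 − 1 = 226.
φ(347) = 347 − 1 = 346.
Multiply: 18 · 226 · 346 = 1407528.

1407528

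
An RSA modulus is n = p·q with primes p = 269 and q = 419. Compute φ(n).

φ(112711) = 112711 · (1 − 1/269) · (1 − 1/419)
       = 112711 · 112024/112711 = 112024.

112024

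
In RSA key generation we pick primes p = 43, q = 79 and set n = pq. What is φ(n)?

3276

φ(3397) = 3397 · (1 − 1/43) · (1 − 1/79)
       = 3397 · 3276/3397 = 3276.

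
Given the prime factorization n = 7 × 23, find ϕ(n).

132

φ(7) = 7 − 1 = 6.
φ(23) = 23 − 1 = 22.
Since φ is multiplicative, φ(161) = 6 · 22 = 132.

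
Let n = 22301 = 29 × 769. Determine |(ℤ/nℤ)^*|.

21504

φ(29) = 29 − 1 = 28.
φ(769) = 769 − 1 = 768.
φ(22301) = 28 × 768 = 21504.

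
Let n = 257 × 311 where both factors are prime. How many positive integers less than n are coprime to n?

79360

φ(n) = (p − 1)(q − 1) = (257−1)(311−1) = 256·310 = 79360.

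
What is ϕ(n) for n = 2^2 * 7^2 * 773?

φ(151508) = 151508 · (1 − 1/2) · (1 − 1/7) · (1 − 1/773)
       = 151508 · 4632/10822 = 64848.

64848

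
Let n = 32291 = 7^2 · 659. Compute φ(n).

27636

φ(32291) = 32291 · (1 − 1/7) · (1 − 1/659)
       = 32291 · 3948/4613 = 27636.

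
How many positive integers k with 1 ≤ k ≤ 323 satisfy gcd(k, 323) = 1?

288

First factor: 323 = 17 · 19.
φ(323) = 323 · (1 − 1/17) · (1 − 1/19)
       = 323 · 288/323 = 288.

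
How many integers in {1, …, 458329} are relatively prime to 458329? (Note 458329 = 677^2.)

φ(677^2) = 677^2 − 677^1 = 458329 − 677 = 457652.

457652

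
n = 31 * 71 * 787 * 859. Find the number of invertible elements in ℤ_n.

φ(1487948633) = 1487948633 · (1 − 1/31) · (1 − 1/71) · (1 − 1/787) · (1 − 1/859)
       = 1487948633 · 1416214800/1487948633 = 1416214800.

1416214800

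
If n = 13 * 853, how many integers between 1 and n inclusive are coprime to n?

10224

φ(13) = 13 − 1 = 12.
φ(853) = 853 − 1 = 852.
Multiply: 12 · 852 = 10224.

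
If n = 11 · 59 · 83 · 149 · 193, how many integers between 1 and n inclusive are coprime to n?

1351464960

φ(1549053319) = 1549053319 · (1 − 1/11) · (1 − 1/59) · (1 − 1/83) · (1 − 1/149) · (1 − 1/193)
       = 1549053319 · 1351464960/1549053319 = 1351464960.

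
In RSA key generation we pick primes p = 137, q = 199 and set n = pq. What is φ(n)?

φ(137) = 137 − 1 = 136.
φ(199) = 199 − 1 = 198.
Multiply: 136 · 198 = 26928.

26928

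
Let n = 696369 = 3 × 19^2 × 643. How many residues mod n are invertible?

439128

φ(3) = 3 − 1 = 2.
φ(19^2) = 19^1·(19−1) = 19·18 = 342.
φ(643) = 643 − 1 = 642.
Multiply: 2 · 342 · 642 = 439128.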